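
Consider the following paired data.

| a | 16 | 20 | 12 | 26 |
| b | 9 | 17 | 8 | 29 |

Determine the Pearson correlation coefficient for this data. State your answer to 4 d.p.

n = 4, Σa = 74, Σb = 63, Σa² = 1476, Σb² = 1275, Σab = 1334
nΣab − ΣaΣb = 5336 − 4662 = 674
nΣa² − (Σa)² = 5904 − 5476 = 428; nΣb² − (Σb)² = 5100 − 3969 = 1131
r = 674 / √(428 × 1131) = 674 / 695.7500 ≈ 0.9687

0.9687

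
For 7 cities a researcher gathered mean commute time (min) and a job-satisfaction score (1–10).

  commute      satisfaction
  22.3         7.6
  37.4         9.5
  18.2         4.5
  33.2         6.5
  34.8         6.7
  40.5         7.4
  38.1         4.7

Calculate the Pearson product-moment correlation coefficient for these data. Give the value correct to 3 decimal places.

n = 7, Σx = 224.5, Σy = 46.9, Σx² = 7632.43, Σy² = 332.25, Σxy = 1534.41
nΣxy − ΣxΣy = 10740.87 − 10529.05 = 211.82
nΣx² − (Σx)² = 53427.01 − 50400.25 = 3026.76; nΣy² − (Σy)² = 2325.75 − 2199.61 = 126.14
r = 211.82 / √(3026.76 × 126.14) = 211.82 / 617.8960 ≈ 0.343

0.343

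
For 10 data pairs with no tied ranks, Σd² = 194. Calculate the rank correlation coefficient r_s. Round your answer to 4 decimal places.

ρ = 1 − 6Σd² / [n(n²−1)] = 1 − 6×194 / (10×99)
  = 1 − 1164/990 = 1 − 1.17576 ≈ -0.1758

-0.1758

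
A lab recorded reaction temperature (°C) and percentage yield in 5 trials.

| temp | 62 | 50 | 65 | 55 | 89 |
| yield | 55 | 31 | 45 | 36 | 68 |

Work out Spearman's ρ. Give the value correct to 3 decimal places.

Rank temp: 3, 1, 4, 2, 5
Rank yield: 4, 1, 3, 2, 5
d = rank(temp) − rank(yield): -1, 0, 1, 0, 0; Σd² = 2
ρ = 1 − 6Σd² / [n(n²−1)] = 1 − 6×2 / (5×24) = 1 − 12/120 ≈ 0.900

0.900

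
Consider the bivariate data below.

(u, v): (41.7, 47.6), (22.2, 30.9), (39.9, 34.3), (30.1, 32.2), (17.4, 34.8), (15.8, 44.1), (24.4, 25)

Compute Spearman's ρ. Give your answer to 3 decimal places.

0.071

Rank u: 7, 3, 6, 5, 2, 1, 4
Rank v: 7, 2, 4, 3, 5, 6, 1
d = rank(u) − rank(v): 0, 1, 2, 2, -3, -5, 3; Σd² = 52
ρ = 1 − 6Σd² / [n(n²−1)] = 1 − 6×52 / (7×48) = 1 − 312/336 ≈ 0.071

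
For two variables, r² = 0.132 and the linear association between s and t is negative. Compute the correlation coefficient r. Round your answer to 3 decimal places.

|r| = √0.132 = 0.363
The association is negative, so r = −0.363.

-0.363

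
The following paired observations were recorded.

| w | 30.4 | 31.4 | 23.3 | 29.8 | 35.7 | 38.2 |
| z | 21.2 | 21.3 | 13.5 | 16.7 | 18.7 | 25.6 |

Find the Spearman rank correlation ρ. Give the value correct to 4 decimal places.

Rank w: 3, 4, 1, 2, 5, 6
Rank z: 4, 5, 1, 2, 3, 6
d = rank(w) − rank(z): -1, -1, 0, 0, 2, 0; Σd² = 6
ρ = 1 − 6Σd² / [n(n²−1)] = 1 − 6×6 / (6×35) = 1 − 36/210 ≈ 0.8286

0.8286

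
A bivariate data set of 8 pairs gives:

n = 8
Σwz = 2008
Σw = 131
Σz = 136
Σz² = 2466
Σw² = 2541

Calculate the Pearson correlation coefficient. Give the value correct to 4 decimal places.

r = (nΣwz − ΣwΣz) / √[(nΣw² − (Σw)²)(nΣz² − (Σz)²)]
Numerator: 8×2008 − 131×136 = -1752
Denominator: √[(20328 − 17161)(19728 − 18496)] = √[3167 × 1232] = 1975.2833
r = -1752 / 1975.2833 ≈ -0.8870

-0.8870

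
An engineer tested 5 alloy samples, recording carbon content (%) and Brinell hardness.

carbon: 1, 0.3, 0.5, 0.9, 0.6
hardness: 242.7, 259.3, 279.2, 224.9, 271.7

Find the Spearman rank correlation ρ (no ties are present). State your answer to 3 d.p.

Rank carbon: 5, 1, 2, 4, 3
Rank hardness: 2, 3, 5, 1, 4
d = rank(carbon) − rank(hardness): 3, -2, -3, 3, -1; Σd² = 32
ρ = 1 − 6Σd² / [n(n²−1)] = 1 − 6×32 / (5×24) = 1 − 192/120 ≈ -0.600

-0.600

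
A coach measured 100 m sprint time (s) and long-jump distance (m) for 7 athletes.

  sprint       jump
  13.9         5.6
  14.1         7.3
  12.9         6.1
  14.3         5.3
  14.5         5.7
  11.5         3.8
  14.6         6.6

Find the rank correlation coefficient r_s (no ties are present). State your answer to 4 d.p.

0.4286

Rank sprint: 3, 4, 2, 5, 6, 1, 7
Rank jump: 3, 7, 5, 2, 4, 1, 6
d = rank(sprint) − rank(jump): 0, -3, -3, 3, 2, 0, 1; Σd² = 32
ρ = 1 − 6Σd² / [n(n²−1)] = 1 − 6×32 / (7×48) = 1 − 192/336 ≈ 0.4286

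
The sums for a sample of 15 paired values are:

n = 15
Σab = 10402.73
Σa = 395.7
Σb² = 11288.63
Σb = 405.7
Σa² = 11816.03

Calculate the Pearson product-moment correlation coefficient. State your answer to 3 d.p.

r = (nΣab − ΣaΣb) / √[(nΣa² − (Σa)²)(nΣb² − (Σb)²)]
Numerator: 15×10402.73 − 395.7×405.7 = -4494.54
Denominator: √[(177240.45 − 156578.49)(169329.45 − 164592.49)] = √[20661.96 × 4736.96] = 9893.1733
r = -4494.54 / 9893.1733 ≈ -0.454

-0.454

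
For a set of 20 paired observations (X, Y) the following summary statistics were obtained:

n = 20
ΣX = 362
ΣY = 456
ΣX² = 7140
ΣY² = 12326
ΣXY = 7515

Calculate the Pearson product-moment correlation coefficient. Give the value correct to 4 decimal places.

-0.6936

r = (nΣXY − ΣXΣY) / √[(nΣX² − (ΣX)²)(nΣY² − (ΣY)²)]
Numerator: 20×7515 − 362×456 = -14772
Denominator: √[(142800 − 131044)(246520 − 207936)] = √[11756 × 38584] = 21297.7347
r = -14772 / 21297.7347 ≈ -0.6936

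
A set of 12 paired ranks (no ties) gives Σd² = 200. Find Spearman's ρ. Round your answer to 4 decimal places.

0.3007

ρ = 1 − 6Σd² / [n(n²−1)] = 1 − 6×200 / (12×143)
  = 1 − 1200/1716 = 1 − 0.69930 ≈ 0.3007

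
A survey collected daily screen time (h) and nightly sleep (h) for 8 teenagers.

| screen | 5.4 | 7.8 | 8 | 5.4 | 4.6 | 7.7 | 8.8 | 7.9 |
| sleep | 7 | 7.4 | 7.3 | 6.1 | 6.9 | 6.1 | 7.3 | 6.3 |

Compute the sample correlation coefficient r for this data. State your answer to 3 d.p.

n = 8, Σx = 55.6, Σy = 54.4, Σx² = 403.46, Σy² = 372.06, Σxy = 379.58
nΣxy − ΣxΣy = 3036.64 − 3024.64 = 12
nΣx² − (Σx)² = 3227.68 − 3091.36 = 136.32; nΣy² − (Σy)² = 2976.48 − 2959.36 = 17.12
r = 12 / √(136.32 × 17.12) = 12 / 48.3094 ≈ 0.248

0.248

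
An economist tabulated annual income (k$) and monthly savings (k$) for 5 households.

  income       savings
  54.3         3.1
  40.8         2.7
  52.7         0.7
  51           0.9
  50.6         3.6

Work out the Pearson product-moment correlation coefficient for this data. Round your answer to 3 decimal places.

n = 5, Σx = 249.4, Σy = 11, Σx² = 12551.78, Σy² = 31.16, Σxy = 543.44
nΣxy − ΣxΣy = 2717.2 − 2743.4 = -26.2
nΣx² − (Σx)² = 62758.9 − 62200.36 = 558.54; nΣy² − (Σy)² = 155.8 − 121 = 34.8
r = -26.2 / √(558.54 × 34.8) = -26.2 / 139.4173 ≈ -0.188

-0.188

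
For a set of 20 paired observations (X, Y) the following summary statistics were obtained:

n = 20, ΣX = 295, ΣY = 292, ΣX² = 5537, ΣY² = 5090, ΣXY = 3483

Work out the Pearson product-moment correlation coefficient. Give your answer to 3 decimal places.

-0.832

r = (nΣXY − ΣXΣY) / √[(nΣX² − (ΣX)²)(nΣY² − (ΣY)²)]
Numerator: 20×3483 − 295×292 = -16480
Denominator: √[(110740 − 87025)(101800 − 85264)] = √[23715 × 16536] = 19802.8089
r = -16480 / 19802.8089 ≈ -0.832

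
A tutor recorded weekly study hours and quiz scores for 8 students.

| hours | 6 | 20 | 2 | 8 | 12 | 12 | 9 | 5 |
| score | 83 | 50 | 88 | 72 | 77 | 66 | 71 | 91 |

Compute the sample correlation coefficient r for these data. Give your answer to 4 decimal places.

-0.9225

n = 8, Σx = 74, Σy = 598, Σx² = 898, Σy² = 45924, Σxy = 5060
nΣxy − ΣxΣy = 40480 − 44252 = -3772
nΣx² − (Σx)² = 7184 − 5476 = 1708; nΣy² − (Σy)² = 367392 − 357604 = 9788
r = -3772 / √(1708 × 9788) = -3772 / 4088.7534 ≈ -0.9225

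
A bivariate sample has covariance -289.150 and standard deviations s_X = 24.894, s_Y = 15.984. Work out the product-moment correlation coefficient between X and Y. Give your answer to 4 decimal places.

-0.7267

r = Cov(X,Y) / (s_X · s_Y) = -289.150 / (24.894 × 15.984)
  = -289.150 / 397.9057 ≈ -0.7267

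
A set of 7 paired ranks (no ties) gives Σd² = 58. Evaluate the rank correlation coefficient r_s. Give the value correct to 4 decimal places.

ρ = 1 − 6Σd² / [n(n²−1)] = 1 − 6×58 / (7×48)
  = 1 − 348/336 = 1 − 1.03571 ≈ -0.0357

-0.0357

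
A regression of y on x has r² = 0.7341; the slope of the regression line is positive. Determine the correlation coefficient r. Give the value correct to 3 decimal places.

|r| = √0.7341 = 0.857
The association is positive, so r = 0.857.

0.857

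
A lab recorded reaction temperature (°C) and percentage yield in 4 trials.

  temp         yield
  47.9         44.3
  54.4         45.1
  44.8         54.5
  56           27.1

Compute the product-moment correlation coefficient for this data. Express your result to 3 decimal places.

-0.814

n = 4, Σx = 203.1, Σy = 171, Σx² = 10396.81, Σy² = 7701.16, Σxy = 8534.61
nΣxy − ΣxΣy = 34138.44 − 34730.1 = -591.66
nΣx² − (Σx)² = 41587.24 − 41249.61 = 337.63; nΣy² − (Σy)² = 30804.64 − 29241 = 1563.64
r = -591.66 / √(337.63 × 1563.64) = -591.66 / 726.5891 ≈ -0.814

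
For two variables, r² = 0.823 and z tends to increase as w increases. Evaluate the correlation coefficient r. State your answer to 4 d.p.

0.9072

|r| = √0.823 = 0.9072
The association is positive, so r = 0.9072.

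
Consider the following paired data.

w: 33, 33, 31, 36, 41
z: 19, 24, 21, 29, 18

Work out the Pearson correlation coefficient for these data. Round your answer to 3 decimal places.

n = 5, Σw = 174, Σz = 111, Σw² = 6116, Σz² = 2543, Σwz = 3852
nΣwz − ΣwΣz = 19260 − 19314 = -54
nΣw² − (Σw)² = 30580 − 30276 = 304; nΣz² − (Σz)² = 12715 − 12321 = 394
r = -54 / √(304 × 394) = -54 / 346.0867 ≈ -0.156

-0.156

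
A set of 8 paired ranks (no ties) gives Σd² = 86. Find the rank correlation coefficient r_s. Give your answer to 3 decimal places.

ρ = 1 − 6Σd² / [n(n²−1)] = 1 − 6×86 / (8×63)
  = 1 − 516/504 = 1 − 1.0238 ≈ -0.024

-0.024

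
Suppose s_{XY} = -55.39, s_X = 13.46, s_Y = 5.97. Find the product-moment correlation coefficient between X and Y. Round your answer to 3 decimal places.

r = Cov(X,Y) / (s_X · s_Y) = -55.39 / (13.46 × 5.97)
  = -55.39 / 80.3562 ≈ -0.689

-0.689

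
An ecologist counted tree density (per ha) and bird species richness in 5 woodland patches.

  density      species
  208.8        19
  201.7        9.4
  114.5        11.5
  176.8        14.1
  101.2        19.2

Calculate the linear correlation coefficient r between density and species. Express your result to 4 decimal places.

n = 5, Σx = 803, Σy = 73.2, Σx² = 138890.26, Σy² = 1149.06, Σxy = 11615.85
nΣxy − ΣxΣy = 58079.25 − 58779.6 = -700.35
nΣx² − (Σx)² = 694451.3 − 644809 = 49642.3; nΣy² − (Σy)² = 5745.3 − 5358.24 = 387.06
r = -700.35 / √(49642.3 × 387.06) = -700.35 / 4383.4403 ≈ -0.1598

-0.1598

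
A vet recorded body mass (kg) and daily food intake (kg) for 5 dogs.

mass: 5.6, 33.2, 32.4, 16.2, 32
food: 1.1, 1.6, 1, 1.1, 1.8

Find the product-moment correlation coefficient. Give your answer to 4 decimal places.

n = 5, Σx = 119.4, Σy = 6.6, Σx² = 3469.8, Σy² = 9.22, Σxy = 167.1
nΣxy − ΣxΣy = 835.5 − 788.04 = 47.46
nΣx² − (Σx)² = 17349 − 14256.36 = 3092.64; nΣy² − (Σy)² = 46.1 − 43.56 = 2.54
r = 47.46 / √(3092.64 × 2.54) = 47.46 / 88.6302 ≈ 0.5355

0.5355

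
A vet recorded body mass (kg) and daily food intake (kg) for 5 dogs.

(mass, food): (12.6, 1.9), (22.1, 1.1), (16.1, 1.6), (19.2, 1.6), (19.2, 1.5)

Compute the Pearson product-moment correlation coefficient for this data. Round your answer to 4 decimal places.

n = 5, Σx = 89.2, Σy = 7.7, Σx² = 1643.66, Σy² = 12.19, Σxy = 133.53
nΣxy − ΣxΣy = 667.65 − 686.84 = -19.19
nΣx² − (Σx)² = 8218.3 − 7956.64 = 261.66; nΣy² − (Σy)² = 60.95 − 59.29 = 1.66
r = -19.19 / √(261.66 × 1.66) = -19.19 / 20.8412 ≈ -0.9208

-0.9208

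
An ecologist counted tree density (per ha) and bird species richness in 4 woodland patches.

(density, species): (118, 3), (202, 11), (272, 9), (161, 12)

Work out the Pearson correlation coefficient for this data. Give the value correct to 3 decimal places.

n = 4, Σx = 753, Σy = 35, Σx² = 154633, Σy² = 355, Σxy = 6956
nΣxy − ΣxΣy = 27824 − 26355 = 1469
nΣx² − (Σx)² = 618532 − 567009 = 51523; nΣy² − (Σy)² = 1420 − 1225 = 195
r = 1469 / √(51523 × 195) = 1469 / 3169.6979 ≈ 0.463

0.463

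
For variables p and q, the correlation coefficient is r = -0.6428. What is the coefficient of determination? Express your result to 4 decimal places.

r² = (-0.6428)² = 0.4132

0.4132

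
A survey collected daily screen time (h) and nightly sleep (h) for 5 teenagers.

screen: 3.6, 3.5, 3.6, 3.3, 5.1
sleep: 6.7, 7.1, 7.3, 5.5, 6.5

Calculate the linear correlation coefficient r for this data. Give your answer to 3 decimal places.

0.053

n = 5, Σx = 19.1, Σy = 33.1, Σx² = 75.07, Σy² = 221.09, Σxy = 126.55
nΣxy − ΣxΣy = 632.75 − 632.21 = 0.54
nΣx² − (Σx)² = 375.35 − 364.81 = 10.54; nΣy² − (Σy)² = 1105.45 − 1095.61 = 9.84
r = 0.54 / √(10.54 × 9.84) = 0.54 / 10.1840 ≈ 0.053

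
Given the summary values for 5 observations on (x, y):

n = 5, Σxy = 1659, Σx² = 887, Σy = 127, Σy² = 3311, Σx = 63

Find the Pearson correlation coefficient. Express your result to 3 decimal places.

r = (nΣxy − ΣxΣy) / √[(nΣx² − (Σx)²)(nΣy² − (Σy)²)]
Numerator: 5×1659 − 63×127 = 294
Denominator: √[(4435 − 3969)(16555 − 16129)] = √[466 × 426] = 445.5513
r = 294 / 445.5513 ≈ 0.660

0.660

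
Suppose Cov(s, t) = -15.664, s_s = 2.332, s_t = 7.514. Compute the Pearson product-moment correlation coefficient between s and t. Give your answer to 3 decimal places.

-0.894

r = Cov(s,t) / (s_s · s_t) = -15.664 / (2.332 × 7.514)
  = -15.664 / 17.5226 ≈ -0.894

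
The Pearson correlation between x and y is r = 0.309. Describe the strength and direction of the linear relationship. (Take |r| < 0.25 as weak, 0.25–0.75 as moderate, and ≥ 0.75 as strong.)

moderate positive

r = 0.309 > 0 so the relationship is positive.
|r| = 0.309, which falls in the moderate range.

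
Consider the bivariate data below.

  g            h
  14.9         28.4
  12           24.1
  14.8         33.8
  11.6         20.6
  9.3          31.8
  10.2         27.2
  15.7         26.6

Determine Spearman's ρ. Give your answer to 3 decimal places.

Rank g: 6, 4, 5, 3, 1, 2, 7
Rank h: 5, 2, 7, 1, 6, 4, 3
d = rank(g) − rank(h): 1, 2, -2, 2, -5, -2, 4; Σd² = 58
ρ = 1 − 6Σd² / [n(n²−1)] = 1 − 6×58 / (7×48) = 1 − 348/336 ≈ -0.036

-0.036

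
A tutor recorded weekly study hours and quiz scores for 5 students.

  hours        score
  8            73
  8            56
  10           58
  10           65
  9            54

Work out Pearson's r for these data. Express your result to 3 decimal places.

n = 5, Σx = 45, Σy = 306, Σx² = 409, Σy² = 18970, Σxy = 2748
nΣxy − ΣxΣy = 13740 − 13770 = -30
nΣx² − (Σx)² = 2045 − 2025 = 20; nΣy² − (Σy)² = 94850 − 93636 = 1214
r = -30 / √(20 × 1214) = -30 / 155.8204 ≈ -0.193

-0.193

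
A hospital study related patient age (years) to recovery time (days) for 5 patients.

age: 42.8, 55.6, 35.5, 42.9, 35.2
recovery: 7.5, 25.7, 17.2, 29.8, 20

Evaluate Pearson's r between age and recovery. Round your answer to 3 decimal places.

0.334

n = 5, Σx = 212, Σy = 100.2, Σx² = 9262.9, Σy² = 2300.62, Σxy = 4342.94
nΣxy − ΣxΣy = 21714.7 − 21242.4 = 472.3
nΣx² − (Σx)² = 46314.5 − 44944 = 1370.5; nΣy² − (Σy)² = 11503.1 − 10040.04 = 1463.06
r = 472.3 / √(1370.5 × 1463.06) = 472.3 / 1416.0239 ≈ 0.334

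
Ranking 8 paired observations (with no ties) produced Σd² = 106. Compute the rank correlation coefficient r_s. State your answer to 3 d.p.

ρ = 1 − 6Σd² / [n(n²−1)] = 1 − 6×106 / (8×63)
  = 1 − 636/504 = 1 − 1.2619 ≈ -0.262

-0.262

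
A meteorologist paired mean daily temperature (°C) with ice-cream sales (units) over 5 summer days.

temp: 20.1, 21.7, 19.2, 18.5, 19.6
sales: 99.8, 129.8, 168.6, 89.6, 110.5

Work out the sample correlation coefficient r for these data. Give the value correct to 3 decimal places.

0.166

n = 5, Σx = 99.1, Σy = 598.3, Σx² = 1969.95, Σy² = 75472.45, Σxy = 11883.16
nΣxy − ΣxΣy = 59415.8 − 59291.53 = 124.27
nΣx² − (Σx)² = 9849.75 − 9820.81 = 28.94; nΣy² − (Σy)² = 377362.25 − 357962.89 = 19399.36
r = 124.27 / √(28.94 × 19399.36) = 124.27 / 749.2780 ≈ 0.166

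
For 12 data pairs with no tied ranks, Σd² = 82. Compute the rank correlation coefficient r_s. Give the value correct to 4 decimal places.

ρ = 1 − 6Σd² / [n(n²−1)] = 1 − 6×82 / (12×143)
  = 1 − 492/1716 = 1 − 0.28671 ≈ 0.7133

0.7133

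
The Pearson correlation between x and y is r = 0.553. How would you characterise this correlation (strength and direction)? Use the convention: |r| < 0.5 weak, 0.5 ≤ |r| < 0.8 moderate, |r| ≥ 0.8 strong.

r = 0.553 > 0 so the relationship is positive.
|r| = 0.553, which falls in the moderate range.

moderate positive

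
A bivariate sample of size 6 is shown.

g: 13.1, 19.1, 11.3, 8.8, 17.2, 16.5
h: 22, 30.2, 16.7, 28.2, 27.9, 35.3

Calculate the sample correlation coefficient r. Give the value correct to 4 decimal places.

n = 6, Σg = 86, Σh = 160.3, Σg² = 1309.64, Σh² = 4494.67, Σgh = 2364.22
nΣgh − ΣgΣh = 14185.32 − 13785.8 = 399.52
nΣg² − (Σg)² = 7857.84 − 7396 = 461.84; nΣh² − (Σh)² = 26968.02 − 25696.09 = 1271.93
r = 399.52 / √(461.84 × 1271.93) = 399.52 / 766.4386 ≈ 0.5213

0.5213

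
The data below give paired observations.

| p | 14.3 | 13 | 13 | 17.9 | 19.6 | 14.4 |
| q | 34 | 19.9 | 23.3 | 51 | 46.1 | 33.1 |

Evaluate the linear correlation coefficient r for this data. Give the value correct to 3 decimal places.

n = 6, Σp = 92.2, Σq = 207.4, Σp² = 1454.42, Σq² = 7916.72, Σpq = 3340.9
nΣpq − ΣpΣq = 20045.4 − 19122.28 = 923.12
nΣp² − (Σp)² = 8726.52 − 8500.84 = 225.68; nΣq² − (Σq)² = 47500.32 − 43014.76 = 4485.56
r = 923.12 / √(225.68 × 4485.56) = 923.12 / 1006.1318 ≈ 0.917

0.917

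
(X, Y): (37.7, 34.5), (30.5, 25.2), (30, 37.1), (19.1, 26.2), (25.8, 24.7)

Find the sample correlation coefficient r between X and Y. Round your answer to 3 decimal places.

n = 5, ΣX = 143.1, ΣY = 147.7, ΣX² = 4281.99, ΣY² = 4498.23, ΣXY = 4319.93
nΣXY − ΣXΣY = 21599.65 − 21135.87 = 463.78
nΣX² − (ΣX)² = 21409.95 − 20477.61 = 932.34; nΣY² − (ΣY)² = 22491.15 − 21815.29 = 675.86
r = 463.78 / √(932.34 × 675.86) = 463.78 / 793.8081 ≈ 0.584

0.584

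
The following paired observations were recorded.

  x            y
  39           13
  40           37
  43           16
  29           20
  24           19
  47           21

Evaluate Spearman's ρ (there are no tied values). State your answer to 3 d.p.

Rank x: 3, 4, 5, 2, 1, 6
Rank y: 1, 6, 2, 4, 3, 5
d = rank(x) − rank(y): 2, -2, 3, -2, -2, 1; Σd² = 26
ρ = 1 − 6Σd² / [n(n²−1)] = 1 − 6×26 / (6×35) = 1 − 156/210 ≈ 0.257

0.257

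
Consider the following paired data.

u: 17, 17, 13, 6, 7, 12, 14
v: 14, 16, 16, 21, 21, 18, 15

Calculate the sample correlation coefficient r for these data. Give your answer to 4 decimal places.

-0.9403

n = 7, Σu = 86, Σv = 121, Σu² = 1172, Σv² = 2139, Σuv = 1417
nΣuv − ΣuΣv = 9919 − 10406 = -487
nΣu² − (Σu)² = 8204 − 7396 = 808; nΣv² − (Σv)² = 14973 − 14641 = 332
r = -487 / √(808 × 332) = -487 / 517.9344 ≈ -0.9403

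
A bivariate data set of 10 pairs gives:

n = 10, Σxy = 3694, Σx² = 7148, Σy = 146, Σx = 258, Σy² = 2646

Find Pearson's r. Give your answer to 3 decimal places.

r = (nΣxy − ΣxΣy) / √[(nΣx² − (Σx)²)(nΣy² − (Σy)²)]
Numerator: 10×3694 − 258×146 = -728
Denominator: √[(71480 − 66564)(26460 − 21316)] = √[4916 × 5144] = 5028.7080
r = -728 / 5028.7080 ≈ -0.145

-0.145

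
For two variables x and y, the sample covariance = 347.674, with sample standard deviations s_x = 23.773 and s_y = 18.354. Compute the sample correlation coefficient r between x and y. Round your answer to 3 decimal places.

0.797

r = Cov(x,y) / (s_x · s_y) = 347.674 / (23.773 × 18.354)
  = 347.674 / 436.3296 ≈ 0.797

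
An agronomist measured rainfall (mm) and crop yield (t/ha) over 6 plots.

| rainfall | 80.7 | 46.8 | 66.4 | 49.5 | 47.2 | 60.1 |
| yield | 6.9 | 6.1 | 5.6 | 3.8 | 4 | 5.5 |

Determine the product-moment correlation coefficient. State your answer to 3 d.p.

n = 6, Σx = 350.7, Σy = 31.9, Σx² = 21401.79, Σy² = 176.87, Σxy = 1921.6
nΣxy − ΣxΣy = 11529.6 − 11187.33 = 342.27
nΣx² − (Σx)² = 128410.74 − 122990.49 = 5420.25; nΣy² − (Σy)² = 1061.22 − 1017.61 = 43.61
r = 342.27 / √(5420.25 × 43.61) = 342.27 / 486.1863 ≈ 0.704

0.704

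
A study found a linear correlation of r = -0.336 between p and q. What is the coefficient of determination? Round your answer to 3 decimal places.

0.113

r² = (-0.336)² = 0.113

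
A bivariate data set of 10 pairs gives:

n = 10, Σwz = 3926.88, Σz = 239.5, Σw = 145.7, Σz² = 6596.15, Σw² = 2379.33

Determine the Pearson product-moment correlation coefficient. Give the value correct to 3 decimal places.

r = (nΣwz − ΣwΣz) / √[(nΣw² − (Σw)²)(nΣz² − (Σz)²)]
Numerator: 10×3926.88 − 145.7×239.5 = 4373.65
Denominator: √[(23793.3 − 21228.49)(65961.5 − 57360.25)] = √[2564.81 × 8601.25] = 4696.8683
r = 4373.65 / 4696.8683 ≈ 0.931

0.931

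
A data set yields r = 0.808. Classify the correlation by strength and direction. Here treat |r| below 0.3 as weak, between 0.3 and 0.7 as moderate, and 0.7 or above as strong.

strong positive

r = 0.808 > 0 so the relationship is positive.
|r| = 0.808, which falls in the strong range.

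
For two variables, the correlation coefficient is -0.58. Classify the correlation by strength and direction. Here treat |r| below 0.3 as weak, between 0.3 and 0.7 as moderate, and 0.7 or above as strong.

r = -0.58 < 0 so the relationship is negative.
|r| = 0.58, which falls in the moderate range.

moderate negative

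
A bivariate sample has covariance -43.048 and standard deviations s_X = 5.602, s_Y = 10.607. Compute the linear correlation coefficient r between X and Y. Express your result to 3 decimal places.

r = Cov(X,Y) / (s_X · s_Y) = -43.048 / (5.602 × 10.607)
  = -43.048 / 59.4204 ≈ -0.724

-0.724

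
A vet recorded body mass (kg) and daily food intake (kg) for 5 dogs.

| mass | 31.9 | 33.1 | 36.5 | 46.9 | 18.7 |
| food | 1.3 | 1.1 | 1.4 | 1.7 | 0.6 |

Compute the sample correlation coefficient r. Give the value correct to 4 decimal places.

n = 5, Σx = 167.1, Σy = 6.1, Σx² = 5994.77, Σy² = 8.11, Σxy = 219.93
nΣxy − ΣxΣy = 1099.65 − 1019.31 = 80.34
nΣx² − (Σx)² = 29973.85 − 27922.41 = 2051.44; nΣy² − (Σy)² = 40.55 − 37.21 = 3.34
r = 80.34 / √(2051.44 × 3.34) = 80.34 / 82.7757 ≈ 0.9706

0.9706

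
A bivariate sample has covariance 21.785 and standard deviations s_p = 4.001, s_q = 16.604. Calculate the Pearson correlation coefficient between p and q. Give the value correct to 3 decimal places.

0.328

r = Cov(p,q) / (s_p · s_q) = 21.785 / (4.001 × 16.604)
  = 21.785 / 66.4326 ≈ 0.328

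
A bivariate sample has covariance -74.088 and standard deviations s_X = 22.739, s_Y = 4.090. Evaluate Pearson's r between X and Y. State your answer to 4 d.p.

r = Cov(X,Y) / (s_X · s_Y) = -74.088 / (22.739 × 4.090)
  = -74.088 / 93.0025 ≈ -0.7966

-0.7966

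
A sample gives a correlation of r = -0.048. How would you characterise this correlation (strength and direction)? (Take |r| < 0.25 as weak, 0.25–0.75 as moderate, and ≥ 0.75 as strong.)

r = -0.048 < 0 so the relationship is negative.
|r| = 0.048, which falls in the weak range.

weak negative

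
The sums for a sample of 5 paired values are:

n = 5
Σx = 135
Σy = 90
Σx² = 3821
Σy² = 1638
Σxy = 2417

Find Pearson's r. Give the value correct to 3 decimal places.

-0.231

r = (nΣxy − ΣxΣy) / √[(nΣx² − (Σx)²)(nΣy² − (Σy)²)]
Numerator: 5×2417 − 135×90 = -65
Denominator: √[(19105 − 18225)(8190 − 8100)] = √[880 × 90] = 281.4249
r = -65 / 281.4249 ≈ -0.231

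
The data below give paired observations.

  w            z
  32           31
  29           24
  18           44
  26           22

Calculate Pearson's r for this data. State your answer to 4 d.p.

n = 4, Σw = 105, Σz = 121, Σw² = 2865, Σz² = 3957, Σwz = 3052
nΣwz − ΣwΣz = 12208 − 12705 = -497
nΣw² − (Σw)² = 11460 − 11025 = 435; nΣz² − (Σz)² = 15828 − 14641 = 1187
r = -497 / √(435 × 1187) = -497 / 718.5715 ≈ -0.6917

-0.6917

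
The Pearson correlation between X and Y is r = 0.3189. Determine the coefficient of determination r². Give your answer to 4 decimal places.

r² = (0.3189)² = 0.1017

0.1017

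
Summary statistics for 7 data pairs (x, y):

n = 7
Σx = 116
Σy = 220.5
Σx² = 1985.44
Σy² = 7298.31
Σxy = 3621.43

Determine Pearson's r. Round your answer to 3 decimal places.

-0.218

r = (nΣxy − ΣxΣy) / √[(nΣx² − (Σx)²)(nΣy² − (Σy)²)]
Numerator: 7×3621.43 − 116×220.5 = -227.99
Denominator: √[(13898.08 − 13456)(51088.17 − 48620.25)] = √[442.08 × 2467.92] = 1044.5181
r = -227.99 / 1044.5181 ≈ -0.218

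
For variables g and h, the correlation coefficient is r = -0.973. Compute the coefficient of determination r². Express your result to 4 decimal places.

r² = (-0.973)² = 0.9467

0.9467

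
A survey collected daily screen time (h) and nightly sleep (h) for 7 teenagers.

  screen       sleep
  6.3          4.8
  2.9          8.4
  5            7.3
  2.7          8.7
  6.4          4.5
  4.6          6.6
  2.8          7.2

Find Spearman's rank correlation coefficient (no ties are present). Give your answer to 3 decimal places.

Rank screen: 6, 3, 5, 1, 7, 4, 2
Rank sleep: 2, 6, 5, 7, 1, 3, 4
d = rank(screen) − rank(sleep): 4, -3, 0, -6, 6, 1, -2; Σd² = 102
ρ = 1 − 6Σd² / [n(n²−1)] = 1 − 6×102 / (7×48) = 1 − 612/336 ≈ -0.821

-0.821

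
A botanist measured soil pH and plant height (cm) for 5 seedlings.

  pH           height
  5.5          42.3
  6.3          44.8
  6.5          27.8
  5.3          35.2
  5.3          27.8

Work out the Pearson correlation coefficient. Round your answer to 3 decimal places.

n = 5, Σx = 28.9, Σy = 177.9, Σx² = 168.37, Σy² = 6581.05, Σxy = 1029.49
nΣxy − ΣxΣy = 5147.45 − 5141.31 = 6.14
nΣx² − (Σx)² = 841.85 − 835.21 = 6.64; nΣy² − (Σy)² = 32905.25 − 31648.41 = 1256.84
r = 6.14 / √(6.64 × 1256.84) = 6.14 / 91.3533 ≈ 0.067

0.067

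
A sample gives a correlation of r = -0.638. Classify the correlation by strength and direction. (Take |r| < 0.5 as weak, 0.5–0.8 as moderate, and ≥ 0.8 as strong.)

r = -0.638 < 0 so the relationship is negative.
|r| = 0.638, which falls in the moderate range.

moderate negative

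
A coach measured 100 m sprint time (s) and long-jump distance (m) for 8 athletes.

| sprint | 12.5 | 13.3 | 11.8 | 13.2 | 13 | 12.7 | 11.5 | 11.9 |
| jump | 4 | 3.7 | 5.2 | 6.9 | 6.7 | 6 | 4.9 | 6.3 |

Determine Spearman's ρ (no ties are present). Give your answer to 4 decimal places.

0.1429

Rank sprint: 4, 8, 2, 7, 6, 5, 1, 3
Rank jump: 2, 1, 4, 8, 7, 5, 3, 6
d = rank(sprint) − rank(jump): 2, 7, -2, -1, -1, 0, -2, -3; Σd² = 72
ρ = 1 − 6Σd² / [n(n²−1)] = 1 − 6×72 / (8×63) = 1 − 432/504 ≈ 0.1429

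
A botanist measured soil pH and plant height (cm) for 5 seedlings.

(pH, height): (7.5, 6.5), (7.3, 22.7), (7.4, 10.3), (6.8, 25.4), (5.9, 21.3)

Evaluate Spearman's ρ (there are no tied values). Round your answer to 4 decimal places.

Rank pH: 5, 3, 4, 2, 1
Rank height: 1, 4, 2, 5, 3
d = rank(pH) − rank(height): 4, -1, 2, -3, -2; Σd² = 34
ρ = 1 − 6Σd² / [n(n²−1)] = 1 − 6×34 / (5×24) = 1 − 204/120 ≈ -0.7000

-0.7000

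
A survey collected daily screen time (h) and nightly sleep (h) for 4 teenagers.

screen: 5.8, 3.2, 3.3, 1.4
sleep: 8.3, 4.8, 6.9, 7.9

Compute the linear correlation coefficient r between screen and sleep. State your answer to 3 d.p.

0.209

n = 4, Σx = 13.7, Σy = 27.9, Σx² = 56.73, Σy² = 201.95, Σxy = 97.33
nΣxy − ΣxΣy = 389.32 − 382.23 = 7.09
nΣx² − (Σx)² = 226.92 − 187.69 = 39.23; nΣy² − (Σy)² = 807.8 − 778.41 = 29.39
r = 7.09 / √(39.23 × 29.39) = 7.09 / 33.9554 ≈ 0.209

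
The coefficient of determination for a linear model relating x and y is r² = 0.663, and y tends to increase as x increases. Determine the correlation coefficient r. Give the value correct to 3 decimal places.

0.814

|r| = √0.663 = 0.814
The association is positive, so r = 0.814.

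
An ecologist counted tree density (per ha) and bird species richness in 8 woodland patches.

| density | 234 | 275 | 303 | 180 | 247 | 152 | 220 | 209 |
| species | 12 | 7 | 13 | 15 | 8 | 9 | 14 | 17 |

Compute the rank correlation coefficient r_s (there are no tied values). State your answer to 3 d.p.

-0.429

Rank density: 5, 7, 8, 2, 6, 1, 4, 3
Rank species: 4, 1, 5, 7, 2, 3, 6, 8
d = rank(density) − rank(species): 1, 6, 3, -5, 4, -2, -2, -5; Σd² = 120
ρ = 1 − 6Σd² / [n(n²−1)] = 1 − 6×120 / (8×63) = 1 − 720/504 ≈ -0.429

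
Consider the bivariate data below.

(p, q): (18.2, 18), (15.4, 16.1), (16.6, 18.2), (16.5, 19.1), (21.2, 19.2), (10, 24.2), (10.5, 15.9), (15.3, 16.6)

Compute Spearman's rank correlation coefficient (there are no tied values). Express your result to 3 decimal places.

Rank p: 7, 4, 6, 5, 8, 1, 2, 3
Rank q: 4, 2, 5, 6, 7, 8, 1, 3
d = rank(p) − rank(q): 3, 2, 1, -1, 1, -7, 1, 0; Σd² = 66
ρ = 1 − 6Σd² / [n(n²−1)] = 1 − 6×66 / (8×63) = 1 − 396/504 ≈ 0.214

0.214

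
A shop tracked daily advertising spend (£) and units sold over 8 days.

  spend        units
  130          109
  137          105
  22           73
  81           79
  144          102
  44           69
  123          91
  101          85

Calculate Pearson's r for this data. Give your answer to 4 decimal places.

n = 8, Σx = 782, Σy = 713, Σx² = 90716, Σy² = 65147, Σxy = 74062
nΣxy − ΣxΣy = 592496 − 557566 = 34930
nΣx² − (Σx)² = 725728 − 611524 = 114204; nΣy² − (Σy)² = 521176 − 508369 = 12807
r = 34930 / √(114204 × 12807) = 34930 / 38244.0927 ≈ 0.9133

0.9133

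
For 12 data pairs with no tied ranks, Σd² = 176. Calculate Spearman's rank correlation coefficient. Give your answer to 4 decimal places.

0.3846

ρ = 1 − 6Σd² / [n(n²−1)] = 1 − 6×176 / (12×143)
  = 1 − 1056/1716 = 1 − 0.61538 ≈ 0.3846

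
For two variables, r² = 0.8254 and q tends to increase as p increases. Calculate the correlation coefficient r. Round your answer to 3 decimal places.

0.909

|r| = √0.8254 = 0.909
The association is positive, so r = 0.909.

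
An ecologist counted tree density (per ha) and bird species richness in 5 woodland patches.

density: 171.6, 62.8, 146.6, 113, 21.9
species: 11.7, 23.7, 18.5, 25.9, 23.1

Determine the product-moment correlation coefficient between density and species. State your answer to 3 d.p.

-0.708

n = 5, Σx = 515.9, Σy = 102.9, Σx² = 68130.57, Σy² = 2245.25, Σxy = 9640.77
nΣxy − ΣxΣy = 48203.85 − 53086.11 = -4882.26
nΣx² − (Σx)² = 340652.85 − 266152.81 = 74500.04; nΣy² − (Σy)² = 11226.25 − 10588.41 = 637.84
r = -4882.26 / √(74500.04 × 637.84) = -4882.26 / 6893.4103 ≈ -0.708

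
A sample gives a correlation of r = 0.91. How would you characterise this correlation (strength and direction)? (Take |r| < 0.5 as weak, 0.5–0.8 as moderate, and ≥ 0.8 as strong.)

r = 0.91 > 0 so the relationship is positive.
|r| = 0.91, which falls in the strong range.

strong positive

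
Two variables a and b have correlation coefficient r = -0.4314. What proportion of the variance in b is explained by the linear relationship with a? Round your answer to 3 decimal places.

r² = (-0.4314)² = 0.186

0.186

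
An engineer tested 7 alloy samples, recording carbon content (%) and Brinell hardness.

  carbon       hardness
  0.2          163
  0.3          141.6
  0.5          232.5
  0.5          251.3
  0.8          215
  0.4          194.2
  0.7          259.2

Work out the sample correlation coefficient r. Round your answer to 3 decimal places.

n = 7, Σx = 3.4, Σy = 1456.8, Σx² = 1.92, Σy² = 314950.78, Σxy = 748.1
nΣxy − ΣxΣy = 5236.7 − 4953.12 = 283.58
nΣx² − (Σx)² = 13.44 − 11.56 = 1.88; nΣy² − (Σy)² = 2204655.46 − 2122266.24 = 82389.22
r = 283.58 / √(1.88 × 82389.22) = 283.58 / 393.5629 ≈ 0.721

0.721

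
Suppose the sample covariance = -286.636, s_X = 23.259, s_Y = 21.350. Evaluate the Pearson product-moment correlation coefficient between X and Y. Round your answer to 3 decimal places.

r = Cov(X,Y) / (s_X · s_Y) = -286.636 / (23.259 × 21.350)
  = -286.636 / 496.5797 ≈ -0.577

-0.577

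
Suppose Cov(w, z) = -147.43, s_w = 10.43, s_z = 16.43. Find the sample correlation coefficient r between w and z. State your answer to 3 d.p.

r = Cov(w,z) / (s_w · s_z) = -147.43 / (10.43 × 16.43)
  = -147.43 / 171.3649 ≈ -0.860

-0.860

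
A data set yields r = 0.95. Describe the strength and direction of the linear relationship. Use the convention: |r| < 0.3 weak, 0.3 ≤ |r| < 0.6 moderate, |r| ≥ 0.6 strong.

strong positive

r = 0.95 > 0 so the relationship is positive.
|r| = 0.95, which falls in the strong range.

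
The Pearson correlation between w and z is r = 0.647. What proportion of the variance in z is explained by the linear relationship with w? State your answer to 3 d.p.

0.419

r² = (0.647)² = 0.419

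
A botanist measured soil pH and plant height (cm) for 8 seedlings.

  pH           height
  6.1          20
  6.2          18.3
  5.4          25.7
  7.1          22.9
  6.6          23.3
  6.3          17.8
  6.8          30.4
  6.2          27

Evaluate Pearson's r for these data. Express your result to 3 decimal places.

n = 8, Σx = 50.7, Σy = 185.4, Σx² = 323.15, Σy² = 4432.68, Σxy = 1176.87
nΣxy − ΣxΣy = 9414.96 − 9399.78 = 15.18
nΣx² − (Σx)² = 2585.2 − 2570.49 = 14.71; nΣy² − (Σy)² = 35461.44 − 34373.16 = 1088.28
r = 15.18 / √(14.71 × 1088.28) = 15.18 / 126.5251 ≈ 0.120

0.120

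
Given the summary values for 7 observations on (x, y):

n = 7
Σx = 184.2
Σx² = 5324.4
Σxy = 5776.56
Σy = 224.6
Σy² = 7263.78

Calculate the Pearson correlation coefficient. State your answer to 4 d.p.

r = (nΣxy − ΣxΣy) / √[(nΣx² − (Σx)²)(nΣy² − (Σy)²)]
Numerator: 7×5776.56 − 184.2×224.6 = -935.4
Denominator: √[(37270.8 − 33929.64)(50846.46 − 50445.16)] = √[3341.16 × 401.3] = 1157.9324
r = -935.4 / 1157.9324 ≈ -0.8078

-0.8078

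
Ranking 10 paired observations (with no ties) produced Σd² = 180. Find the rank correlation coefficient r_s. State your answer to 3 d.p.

ρ = 1 − 6Σd² / [n(n²−1)] = 1 − 6×180 / (10×99)
  = 1 − 1080/990 = 1 − 1.0909 ≈ -0.091

-0.091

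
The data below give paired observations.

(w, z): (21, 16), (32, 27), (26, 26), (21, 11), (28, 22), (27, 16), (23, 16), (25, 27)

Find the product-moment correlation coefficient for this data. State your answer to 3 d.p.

0.697

n = 8, Σw = 203, Σz = 161, Σw² = 5249, Σz² = 3507, Σwz = 4198
nΣwz − ΣwΣz = 33584 − 32683 = 901
nΣw² − (Σw)² = 41992 − 41209 = 783; nΣz² − (Σz)² = 28056 − 25921 = 2135
r = 901 / √(783 × 2135) = 901 / 1292.9443 ≈ 0.697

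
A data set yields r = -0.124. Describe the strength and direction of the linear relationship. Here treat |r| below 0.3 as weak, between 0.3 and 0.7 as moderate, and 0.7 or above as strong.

weak negative

r = -0.124 < 0 so the relationship is negative.
|r| = 0.124, which falls in the weak range.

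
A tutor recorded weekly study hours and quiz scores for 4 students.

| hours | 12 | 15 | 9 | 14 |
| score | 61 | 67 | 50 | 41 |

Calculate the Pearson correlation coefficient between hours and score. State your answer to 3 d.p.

0.256

n = 4, Σx = 50, Σy = 219, Σx² = 646, Σy² = 12391, Σxy = 2761
nΣxy − ΣxΣy = 11044 − 10950 = 94
nΣx² − (Σx)² = 2584 − 2500 = 84; nΣy² − (Σy)² = 49564 − 47961 = 1603
r = 94 / √(84 × 1603) = 94 / 366.9496 ≈ 0.256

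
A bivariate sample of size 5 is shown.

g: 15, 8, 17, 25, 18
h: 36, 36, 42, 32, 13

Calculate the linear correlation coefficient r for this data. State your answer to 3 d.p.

n = 5, Σg = 83, Σh = 159, Σg² = 1527, Σh² = 5549, Σgh = 2576
nΣgh − ΣgΣh = 12880 − 13197 = -317
nΣg² − (Σg)² = 7635 − 6889 = 746; nΣh² − (Σh)² = 27745 − 25281 = 2464
r = -317 / √(746 × 2464) = -317 / 1355.7817 ≈ -0.234

-0.234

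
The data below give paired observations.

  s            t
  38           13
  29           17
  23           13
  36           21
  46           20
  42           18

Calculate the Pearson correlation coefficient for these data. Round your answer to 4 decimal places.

0.5557

n = 6, Σs = 214, Σt = 102, Σs² = 7990, Σt² = 1792, Σst = 3718
nΣst − ΣsΣt = 22308 − 21828 = 480
nΣs² − (Σs)² = 47940 − 45796 = 2144; nΣt² − (Σt)² = 10752 − 10404 = 348
r = 480 / √(2144 × 348) = 480 / 863.7777 ≈ 0.5557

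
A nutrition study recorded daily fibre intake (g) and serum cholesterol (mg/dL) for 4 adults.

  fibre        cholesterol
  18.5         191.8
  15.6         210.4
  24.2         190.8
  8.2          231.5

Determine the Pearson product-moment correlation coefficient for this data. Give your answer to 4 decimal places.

n = 4, Σx = 66.5, Σy = 824.5, Σx² = 1238.49, Σy² = 171052.29, Σxy = 13346.2
nΣxy − ΣxΣy = 53384.8 − 54829.25 = -1444.45
nΣx² − (Σx)² = 4953.96 − 4422.25 = 531.71; nΣy² − (Σy)² = 684209.16 − 679800.25 = 4408.91
r = -1444.45 / √(531.71 × 4408.91) = -1444.45 / 1531.0981 ≈ -0.9434

-0.9434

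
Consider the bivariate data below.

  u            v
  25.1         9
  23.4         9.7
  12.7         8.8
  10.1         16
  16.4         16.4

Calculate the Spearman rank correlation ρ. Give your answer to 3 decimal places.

-0.200

Rank u: 5, 4, 2, 1, 3
Rank v: 2, 3, 1, 4, 5
d = rank(u) − rank(v): 3, 1, 1, -3, -2; Σd² = 24
ρ = 1 − 6Σd² / [n(n²−1)] = 1 − 6×24 / (5×24) = 1 − 144/120 ≈ -0.200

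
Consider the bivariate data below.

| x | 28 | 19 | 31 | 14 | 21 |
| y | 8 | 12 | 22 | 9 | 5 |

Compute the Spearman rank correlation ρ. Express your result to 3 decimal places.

0.200

Rank x: 4, 2, 5, 1, 3
Rank y: 2, 4, 5, 3, 1
d = rank(x) − rank(y): 2, -2, 0, -2, 2; Σd² = 16
ρ = 1 − 6Σd² / [n(n²−1)] = 1 − 6×16 / (5×24) = 1 − 96/120 ≈ 0.200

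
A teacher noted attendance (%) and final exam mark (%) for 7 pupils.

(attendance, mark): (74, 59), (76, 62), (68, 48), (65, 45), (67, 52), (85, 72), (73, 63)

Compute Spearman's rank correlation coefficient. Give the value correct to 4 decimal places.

Rank attendance: 5, 6, 3, 1, 2, 7, 4
Rank mark: 4, 5, 2, 1, 3, 7, 6
d = rank(attendance) − rank(mark): 1, 1, 1, 0, -1, 0, -2; Σd² = 8
ρ = 1 − 6Σd² / [n(n²−1)] = 1 − 6×8 / (7×48) = 1 − 48/336 ≈ 0.8571

0.8571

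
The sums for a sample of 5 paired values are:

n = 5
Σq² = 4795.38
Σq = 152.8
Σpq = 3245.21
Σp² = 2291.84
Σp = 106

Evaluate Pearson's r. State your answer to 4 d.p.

0.0781

r = (nΣpq − ΣpΣq) / √[(nΣp² − (Σp)²)(nΣq² − (Σq)²)]
Numerator: 5×3245.21 − 106×152.8 = 29.25
Denominator: √[(11459.2 − 11236)(23976.9 − 23347.84)] = √[223.2 × 629.06] = 374.7081
r = 29.25 / 374.7081 ≈ 0.0781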